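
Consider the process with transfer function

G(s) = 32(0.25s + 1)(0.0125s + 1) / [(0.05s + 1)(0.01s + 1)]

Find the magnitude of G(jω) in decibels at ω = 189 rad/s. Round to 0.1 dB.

At ω = 189 rad/s:
zero (1 + j189·0.25) = 1 + j47.25 → |·| ≈ 47.261, ∠ ≈ 88.79°
zero (1 + j189·0.0125) = 1 + j2.3625 → |·| ≈ 2.5654, ∠ ≈ 67.06°
pole (1 + j189·0.05) = 1 + j9.45 → |·| ≈ 9.5028, ∠ ≈ 83.96°
pole (1 + j189·0.01) = 1 + j1.89 → |·| ≈ 2.1382, ∠ ≈ 62.12°
|G| = 32 · 47.261 · 2.5654 / (9.5028 · 2.1382) ≈ 190.94
Gain = 20 log₁₀(190.94) ≈ 45.62 dB

45.6 dB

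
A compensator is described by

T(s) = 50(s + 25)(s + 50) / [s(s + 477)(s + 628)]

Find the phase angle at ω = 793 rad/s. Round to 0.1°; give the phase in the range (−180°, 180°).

At s = jω = j793:
zero (s+25): 25 + j793 → |·| = √(25²+793²) = √629474 ≈ 793.39, ∠ = arctan(793/25) ≈ 88.19°
zero (s+50): 50 + j793 → |·| = √(50²+793²) = √631349 ≈ 794.57, ∠ = arctan(793/50) ≈ 86.39°
pole (s+477): 477 + j793 → |·| = √(477²+793²) = √856378 ≈ 925.41, ∠ = arctan(793/477) ≈ 58.97°
pole (s+628): 628 + j793 → |·| = √(628²+793²) = √1023233 ≈ 1011.5, ∠ = arctan(793/628) ≈ 51.62°
pole at origin: |s| = 793, ∠ = 90.00° (in denominator)
∠T = 174.58° − 200.59° = -26.01°

-26.0°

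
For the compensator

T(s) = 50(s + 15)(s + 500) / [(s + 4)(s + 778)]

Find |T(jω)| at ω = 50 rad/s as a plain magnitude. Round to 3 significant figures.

At s = jω = j50:
zero (s+15): 15 + j50 → |·| = √(15²+50²) = √2725 ≈ 52.202, ∠ = arctan(50/15) ≈ 73.30°
zero (s+500): 500 + j50 → |·| = √(500²+50²) = √252500 ≈ 502.49, ∠ = arctan(50/500) ≈ 5.71°
pole (s+4): 4 + j50 → |·| = √(4²+50²) = √2516 ≈ 50.16, ∠ = arctan(50/4) ≈ 85.43°
pole (s+778): 778 + j50 → |·| = √(778²+50²) = √607784 ≈ 779.61, ∠ = arctan(50/778) ≈ 3.68°
|T| = 50 · 26231 / 39105 ≈ 33.539

33.5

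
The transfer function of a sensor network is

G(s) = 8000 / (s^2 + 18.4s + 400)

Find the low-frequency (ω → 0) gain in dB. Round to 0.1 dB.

26.0 dB

G(0) = 8000 / 400 = 20
20 log₁₀(20) ≈ 26.02 dB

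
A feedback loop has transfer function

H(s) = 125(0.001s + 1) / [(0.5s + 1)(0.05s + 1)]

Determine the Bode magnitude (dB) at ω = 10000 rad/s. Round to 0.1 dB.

-66.0 dB

At ω = 10000 rad/s:
zero (1 + j10000·0.001) = 1 + j10 → |·| ≈ 10.05, ∠ ≈ 84.29°
pole (1 + j10000·0.5) = 1 + j5000 → |·| ≈ 5000, ∠ ≈ 89.99°
pole (1 + j10000·0.05) = 1 + j500 → |·| ≈ 500, ∠ ≈ 89.89°
|H| = 125 · 10.05 / (5000 · 500) ≈ 0.0005025
Gain = 20 log₁₀(0.0005025) ≈ -65.98 dB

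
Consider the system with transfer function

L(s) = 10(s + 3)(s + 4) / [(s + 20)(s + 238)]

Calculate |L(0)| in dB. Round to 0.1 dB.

L(0) = 10·3·4 / (20·238) ≈ 0.02521
20 log₁₀(0.02521) ≈ -31.97 dB

-32.0 dB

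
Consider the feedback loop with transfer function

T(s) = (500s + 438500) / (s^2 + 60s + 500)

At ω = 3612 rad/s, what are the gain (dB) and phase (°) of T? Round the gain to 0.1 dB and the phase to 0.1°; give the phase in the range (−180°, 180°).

-16.9 dB, -102.7°

Substitute s = j3612:
Numerator: 500(j3612) + 438500 = 438500 + j1806000
Denominator: (j3612)^2 + 60(j3612) + 500 = -13046044 + j216720
|N| = √(438500² + 1806000²) ≈ 1.8585e+06, ∠N ≈ 76.35°
|D| = √(13046044² + 216720²) ≈ 1.3048e+07, ∠D ≈ 179.05°
|T| = 1.8585e+06 / 1.3048e+07 ≈ 0.14244
Gain = 20 log₁₀(0.14244) ≈ -16.93 dB
∠T = 76.35° − 179.05° = -102.70°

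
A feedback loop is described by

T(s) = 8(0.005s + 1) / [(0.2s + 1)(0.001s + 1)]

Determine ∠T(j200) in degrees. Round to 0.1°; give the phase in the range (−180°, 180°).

-54.9°

At ω = 200 rad/s:
zero (1 + j200·0.005) = 1 + j1 → |·| ≈ 1.4142, ∠ ≈ 45.00°
pole (1 + j200·0.2) = 1 + j40 → |·| ≈ 40.012, ∠ ≈ 88.57°
pole (1 + j200·0.001) = 1 + j0.2 → |·| ≈ 1.0198, ∠ ≈ 11.31°
∠T = (45.00°) − (88.57° + 11.31°) = -54.88°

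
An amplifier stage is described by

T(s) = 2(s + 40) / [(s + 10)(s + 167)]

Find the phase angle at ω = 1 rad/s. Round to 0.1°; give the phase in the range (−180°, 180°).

At s = jω = j1:
zero (s+40): 40 + j1 → |·| = √(40²+1²) = √1601 ≈ 40.012, ∠ = arctan(1/40) ≈ 1.43°
pole (s+10): 10 + j1 → |·| = √(10²+1²) = √101 ≈ 10.05, ∠ = arctan(1/10) ≈ 5.71°
pole (s+167): 167 + j1 → |·| = √(167²+1²) = √27890 ≈ 167, ∠ = arctan(1/167) ≈ 0.34°
∠T = 1.43° − 6.05° = -4.62°

-4.6°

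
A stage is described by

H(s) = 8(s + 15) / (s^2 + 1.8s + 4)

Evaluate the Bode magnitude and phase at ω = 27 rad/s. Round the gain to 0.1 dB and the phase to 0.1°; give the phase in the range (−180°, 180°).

At s = jω = j27:
zero (s+15): 15 + j27 → |·| = √(15²+27²) = √954 ≈ 30.887, ∠ = arctan(27/15) ≈ 60.95°
quadratic: (j27)² + 1.8·j27 + 4 = -725 + j48.6 → |·| ≈ 726.63, ∠ ≈ 176.16°
|H| = 8 · 30.887 / 726.63 ≈ 0.34006
Gain = 20 log₁₀(0.34006) ≈ -9.37 dB
∠H = 60.95° − 176.16° = -115.21°

-9.4 dB, -115.2°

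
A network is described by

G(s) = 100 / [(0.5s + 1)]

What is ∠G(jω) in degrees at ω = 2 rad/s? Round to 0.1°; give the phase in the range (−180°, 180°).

-45.0°

At ω = 2 rad/s:
pole (1 + j2·0.5) = 1 + j1 → |·| ≈ 1.4142, ∠ ≈ 45.00°
∠G = (0°) − (45.00°) = -45.00°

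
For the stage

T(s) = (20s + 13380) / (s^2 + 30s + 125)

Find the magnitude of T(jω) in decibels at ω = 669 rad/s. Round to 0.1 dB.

-27.5 dB

Substitute s = j669:
Numerator: 20(j669) + 13380 = 13380 + j13380
Denominator: (j669)^2 + 30(j669) + 125 = -447436 + j20070
|N| = √(13380² + 13380²) ≈ 18922, ∠N ≈ 45.00°
|D| = √(447436² + 20070²) ≈ 4.4789e+05, ∠D ≈ 177.43°
|T| = 18922 / 4.4789e+05 ≈ 0.042247
Gain = 20 log₁₀(0.042247) ≈ -27.48 dB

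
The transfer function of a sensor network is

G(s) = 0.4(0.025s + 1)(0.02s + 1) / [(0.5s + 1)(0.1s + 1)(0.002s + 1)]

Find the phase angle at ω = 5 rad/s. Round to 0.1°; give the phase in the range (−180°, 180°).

-82.5°

At ω = 5 rad/s:
zero (1 + j5·0.025) = 1 + j0.125 → |·| ≈ 1.0078, ∠ ≈ 7.13°
zero (1 + j5·0.02) = 1 + j0.1 → |·| ≈ 1.005, ∠ ≈ 5.71°
pole (1 + j5·0.5) = 1 + j2.5 → |·| ≈ 2.6926, ∠ ≈ 68.20°
pole (1 + j5·0.1) = 1 + j0.5 → |·| ≈ 1.118, ∠ ≈ 26.57°
pole (1 + j5·0.002) = 1 + j0.01 → |·| ≈ 1, ∠ ≈ 0.57°
∠G = (7.13° + 5.71°) − (68.20° + 26.57° + 0.57°) = -82.50°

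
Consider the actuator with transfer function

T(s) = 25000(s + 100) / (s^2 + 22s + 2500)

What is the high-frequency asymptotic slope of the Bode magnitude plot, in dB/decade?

Each pole contributes −20 dB/decade at high frequency; each zero contributes +20 dB/decade.
Net: 1 zero(s) − 2 pole(s) → -20 dB/decade.

-20 dB/decade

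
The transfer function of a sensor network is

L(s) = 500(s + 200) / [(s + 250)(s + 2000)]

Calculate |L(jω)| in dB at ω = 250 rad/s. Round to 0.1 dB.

At s = jω = j250:
zero (s+200): 200 + j250 → |·| = √(200²+250²) = √102500 ≈ 320.16, ∠ = arctan(250/200) ≈ 51.34°
pole (s+250): 250 + j250 → |·| = √(250²+250²) = √125000 ≈ 353.55, ∠ = arctan(250/250) ≈ 45.00°
pole (s+2000): 2000 + j250 → |·| = √(2000²+250²) = √4062500 ≈ 2015.6, ∠ = arctan(250/2000) ≈ 7.13°
|L| = 500 · 320.16 / 7.1262e+05 ≈ 0.22464
Gain = 20 log₁₀(0.22464) ≈ -12.97 dB

-13.0 dB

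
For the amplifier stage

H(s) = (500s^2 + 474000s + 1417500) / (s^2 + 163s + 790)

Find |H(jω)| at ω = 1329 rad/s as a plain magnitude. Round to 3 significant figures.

Substitute s = j1329:
Numerator: 500(j1329)^2 + 474000(j1329) + 1417500 = -881703000 + j629946000
Denominator: (j1329)^2 + 163(j1329) + 790 = -1765451 + j216627
|N| = √(881703000² + 629946000²) ≈ 1.0836e+09, ∠N ≈ 144.46°
|D| = √(1765451² + 216627²) ≈ 1.7787e+06, ∠D ≈ 173.00°
|H| = 1.0836e+09 / 1.7787e+06 ≈ 609.21

609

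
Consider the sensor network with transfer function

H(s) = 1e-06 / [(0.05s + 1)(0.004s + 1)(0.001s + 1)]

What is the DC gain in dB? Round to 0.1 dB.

-120.0 dB

H(0) = 1e-06 · 1 / 1 = 1e-06
20 log₁₀(1e-06) ≈ -120.00 dB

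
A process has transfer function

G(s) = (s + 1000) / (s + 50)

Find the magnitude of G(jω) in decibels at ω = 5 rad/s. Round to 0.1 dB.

Substitute s = j5:
Numerator: (j5) + 1000 = 1000 + j5
Denominator: (j5) + 50 = 50 + j5
|N| = √(1000² + 5²) ≈ 1000, ∠N ≈ 0.29°
|D| = √(50² + 5²) ≈ 50.249, ∠D ≈ 5.71°
|G| = 1000 / 50.249 ≈ 19.901
Gain = 20 log₁₀(19.901) ≈ 25.98 dB

26.0 dB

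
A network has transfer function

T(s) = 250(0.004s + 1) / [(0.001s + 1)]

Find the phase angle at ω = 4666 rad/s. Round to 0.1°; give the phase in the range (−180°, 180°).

9.0°

At ω = 4666 rad/s:
zero (1 + j4666·0.004) = 1 + j18.664 → |·| ≈ 18.691, ∠ ≈ 86.93°
pole (1 + j4666·0.001) = 1 + j4.666 → |·| ≈ 4.772, ∠ ≈ 77.90°
∠T = (86.93°) − (77.90°) = 9.03°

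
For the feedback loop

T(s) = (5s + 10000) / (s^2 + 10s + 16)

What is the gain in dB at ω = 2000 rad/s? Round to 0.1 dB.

-49.0 dB

Substitute s = j2000:
Numerator: 5(j2000) + 10000 = 10000 + j10000
Denominator: (j2000)^2 + 10(j2000) + 16 = -3999984 + j20000
|N| = √(10000² + 10000²) ≈ 14142, ∠N ≈ 45.00°
|D| = √(3999984² + 20000²) ≈ 4e+06, ∠D ≈ 179.71°
|T| = 14142 / 4e+06 ≈ 0.0035355
Gain = 20 log₁₀(0.0035355) ≈ -49.03 dB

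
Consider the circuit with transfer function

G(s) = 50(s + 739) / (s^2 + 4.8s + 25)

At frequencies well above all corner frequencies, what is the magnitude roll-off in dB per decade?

Each pole contributes −20 dB/decade at high frequency; each zero contributes +20 dB/decade.
Net: 1 zero(s) − 2 pole(s) → -20 dB/decade.

-20 dB/decade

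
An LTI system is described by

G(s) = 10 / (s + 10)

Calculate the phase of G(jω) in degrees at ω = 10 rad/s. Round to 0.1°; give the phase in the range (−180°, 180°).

At s = jω = j10:
pole (s+10): 10 + j10 → |·| = √(10²+10²) = √200 ≈ 14.142, ∠ = arctan(10/10) ≈ 45.00°
∠G = 0.00° − 45.00° = -45.00°

-45.0°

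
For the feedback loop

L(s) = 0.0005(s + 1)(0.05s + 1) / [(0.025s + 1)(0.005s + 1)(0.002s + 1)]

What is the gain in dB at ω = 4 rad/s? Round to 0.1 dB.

-53.6 dB

At ω = 4 rad/s:
zero (1 + j4·1) = 1 + j4 → |·| ≈ 4.1231, ∠ ≈ 75.96°
zero (1 + j4·0.05) = 1 + j0.2 → |·| ≈ 1.0198, ∠ ≈ 11.31°
pole (1 + j4·0.025) = 1 + j0.1 → |·| ≈ 1.005, ∠ ≈ 5.71°
pole (1 + j4·0.005) = 1 + j0.02 → |·| ≈ 1.0002, ∠ ≈ 1.15°
pole (1 + j4·0.002) = 1 + j0.008 → |·| ≈ 1, ∠ ≈ 0.46°
|L| = 0.0005 · 4.1231 · 1.0198 / (1.005 · 1.0002 · 1) ≈ 0.0020915
Gain = 20 log₁₀(0.0020915) ≈ -53.59 dB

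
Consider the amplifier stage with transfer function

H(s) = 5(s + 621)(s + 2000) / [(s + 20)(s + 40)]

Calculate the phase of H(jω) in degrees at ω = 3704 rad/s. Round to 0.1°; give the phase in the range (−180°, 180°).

At s = jω = j3704:
zero (s+621): 621 + j3704 → |·| = √(621²+3704²) = √14105257 ≈ 3755.7, ∠ = arctan(3704/621) ≈ 80.48°
zero (s+2000): 2000 + j3704 → |·| = √(2000²+3704²) = √17719616 ≈ 4209.5, ∠ = arctan(3704/2000) ≈ 61.63°
pole (s+20): 20 + j3704 → |·| = √(20²+3704²) = √13720016 ≈ 3704.1, ∠ = arctan(3704/20) ≈ 89.69°
pole (s+40): 40 + j3704 → |·| = √(40²+3704²) = √13721216 ≈ 3704.2, ∠ = arctan(3704/40) ≈ 89.38°
∠H = 142.11° − 179.07° = -36.96°

-37.0°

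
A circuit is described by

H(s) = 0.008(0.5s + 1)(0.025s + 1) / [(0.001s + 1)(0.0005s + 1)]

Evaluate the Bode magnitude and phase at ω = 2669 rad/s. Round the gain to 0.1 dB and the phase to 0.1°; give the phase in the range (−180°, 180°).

At ω = 2669 rad/s:
zero (1 + j2669·0.5) = 1 + j1334.5 → |·| ≈ 1334.5, ∠ ≈ 89.96°
zero (1 + j2669·0.025) = 1 + j66.725 → |·| ≈ 66.732, ∠ ≈ 89.14°
pole (1 + j2669·0.001) = 1 + j2.669 → |·| ≈ 2.8502, ∠ ≈ 69.46°
pole (1 + j2669·0.0005) = 1 + j1.3345 → |·| ≈ 1.6676, ∠ ≈ 53.15°
|H| = 0.008 · 1334.5 · 66.732 / (2.8502 · 1.6676) ≈ 149.89
Gain = 20 log₁₀(149.89) ≈ 43.52 dB
∠H = (89.96° + 89.14°) − (69.46° + 53.15°) = 56.49°

43.5 dB, 56.5°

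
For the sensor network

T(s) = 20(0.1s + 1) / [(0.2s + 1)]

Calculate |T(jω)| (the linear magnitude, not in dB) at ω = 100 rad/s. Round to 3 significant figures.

At ω = 100 rad/s:
zero (1 + j100·0.1) = 1 + j10 → |·| ≈ 10.05, ∠ ≈ 84.29°
pole (1 + j100·0.2) = 1 + j20 → |·| ≈ 20.025, ∠ ≈ 87.14°
|T| = 20 · 10.05 / (20.025) ≈ 10.037

10.0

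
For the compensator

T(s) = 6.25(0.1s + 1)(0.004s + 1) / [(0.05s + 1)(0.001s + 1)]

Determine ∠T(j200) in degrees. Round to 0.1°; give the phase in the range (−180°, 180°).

At ω = 200 rad/s:
zero (1 + j200·0.1) = 1 + j20 → |·| ≈ 20.025, ∠ ≈ 87.14°
zero (1 + j200·0.004) = 1 + j0.8 → |·| ≈ 1.2806, ∠ ≈ 38.66°
pole (1 + j200·0.05) = 1 + j10 → |·| ≈ 10.05, ∠ ≈ 84.29°
pole (1 + j200·0.001) = 1 + j0.2 → |·| ≈ 1.0198, ∠ ≈ 11.31°
∠T = (87.14° + 38.66°) − (84.29° + 11.31°) = 30.20°

30.2°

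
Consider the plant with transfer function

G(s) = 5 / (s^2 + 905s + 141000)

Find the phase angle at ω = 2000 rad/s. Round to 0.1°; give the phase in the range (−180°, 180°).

-154.9°

Substitute s = j2000:
Numerator: 5 = 5 + j0
Denominator: (j2000)^2 + 905(j2000) + 141000 = -3859000 + j1810000
|N| = √(5² + 0²) ≈ 5, ∠N ≈ 0.00°
|D| = √(3859000² + 1810000²) ≈ 4.2624e+06, ∠D ≈ 154.87°
∠G = 0.00° − 154.87° = -154.87°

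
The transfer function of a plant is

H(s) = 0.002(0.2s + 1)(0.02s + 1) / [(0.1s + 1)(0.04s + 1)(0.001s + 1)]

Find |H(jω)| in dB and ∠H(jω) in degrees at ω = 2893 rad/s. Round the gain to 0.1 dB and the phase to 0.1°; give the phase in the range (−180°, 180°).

At ω = 2893 rad/s:
zero (1 + j2893·0.2) = 1 + j578.6 → |·| ≈ 578.6, ∠ ≈ 89.90°
zero (1 + j2893·0.02) = 1 + j57.86 → |·| ≈ 57.869, ∠ ≈ 89.01°
pole (1 + j2893·0.1) = 1 + j289.3 → |·| ≈ 289.3, ∠ ≈ 89.80°
pole (1 + j2893·0.04) = 1 + j115.72 → |·| ≈ 115.72, ∠ ≈ 89.50°
pole (1 + j2893·0.001) = 1 + j2.893 → |·| ≈ 3.061, ∠ ≈ 70.93°
|H| = 0.002 · 578.6 · 57.869 / (289.3 · 115.72 · 3.061) ≈ 0.00065348
Gain = 20 log₁₀(0.00065348) ≈ -63.70 dB
∠H = (89.90° + 89.01°) − (89.80° + 89.50° + 70.93°) = -71.32°

-63.7 dB, -71.3°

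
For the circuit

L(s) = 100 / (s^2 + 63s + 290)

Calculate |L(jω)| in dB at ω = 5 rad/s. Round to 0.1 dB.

-12.3 dB

Substitute s = j5:
Numerator: 100 = 100 + j0
Denominator: (j5)^2 + 63(j5) + 290 = 265 + j315
|N| = √(100² + 0²) ≈ 100, ∠N ≈ 0.00°
|D| = √(265² + 315²) ≈ 411.64, ∠D ≈ 49.93°
|L| = 100 / 411.64 ≈ 0.24293
Gain = 20 log₁₀(0.24293) ≈ -12.29 dB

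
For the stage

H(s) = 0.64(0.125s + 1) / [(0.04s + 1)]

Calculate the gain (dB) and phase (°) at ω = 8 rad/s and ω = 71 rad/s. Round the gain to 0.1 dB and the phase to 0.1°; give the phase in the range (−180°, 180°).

ω = 8: -1.3 dB, 27.3°; ω = 71: 5.6 dB, 13.0°

At ω = 8 rad/s:
zero (1 + j8·0.125) = 1 + j1 → |·| ≈ 1.4142, ∠ ≈ 45.00°
pole (1 + j8·0.04) = 1 + j0.32 → |·| ≈ 1.05, ∠ ≈ 17.74°
|H| = 0.64 · 1.4142 / (1.05) ≈ 0.86199
Gain = 20 log₁₀(0.86199) ≈ -1.29 dB
∠H = (45.00°) − (17.74°) = 27.26°

At ω = 71 rad/s:
zero (1 + j71·0.125) = 1 + j8.875 → |·| ≈ 8.9312, ∠ ≈ 83.57°
pole (1 + j71·0.04) = 1 + j2.84 → |·| ≈ 3.0109, ∠ ≈ 70.60°
|H| = 0.64 · 8.9312 / (3.0109) ≈ 1.8984
Gain = 20 log₁₀(1.8984) ≈ 5.57 dB
∠H = (83.57°) − (70.60°) = 12.97°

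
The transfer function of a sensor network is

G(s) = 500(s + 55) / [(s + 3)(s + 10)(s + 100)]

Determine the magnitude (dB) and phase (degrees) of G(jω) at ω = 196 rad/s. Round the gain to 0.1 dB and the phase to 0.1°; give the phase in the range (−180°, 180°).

-38.4 dB, -164.8°

At s = jω = j196:
zero (s+55): 55 + j196 → |·| = √(55²+196²) = √41441 ≈ 203.57, ∠ = arctan(196/55) ≈ 74.33°
pole (s+3): 3 + j196 → |·| = √(3²+196²) = √38425 ≈ 196.02, ∠ = arctan(196/3) ≈ 89.12°
pole (s+10): 10 + j196 → |·| = √(10²+196²) = √38516 ≈ 196.25, ∠ = arctan(196/10) ≈ 87.08°
pole (s+100): 100 + j196 → |·| = √(100²+196²) = √48416 ≈ 220.04, ∠ = arctan(196/100) ≈ 62.97°
|G| = 500 · 203.57 / 8.4647e+06 ≈ 0.012025
Gain = 20 log₁₀(0.012025) ≈ -38.40 dB
∠G = 74.33° − 239.17° = -164.84°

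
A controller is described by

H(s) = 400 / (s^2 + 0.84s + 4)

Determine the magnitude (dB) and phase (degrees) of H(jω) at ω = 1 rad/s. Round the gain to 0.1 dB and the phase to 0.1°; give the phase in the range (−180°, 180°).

At s = jω = j1:
quadratic: (j1)² + 0.84·j1 + 4 = 3 + j0.84 → |·| ≈ 3.1154, ∠ ≈ 15.64°
|H| = 400 / 3.1154 ≈ 128.39
Gain = 20 log₁₀(128.39) ≈ 42.17 dB
∠H = 0.00° − 15.64° = -15.64°

42.2 dB, -15.6°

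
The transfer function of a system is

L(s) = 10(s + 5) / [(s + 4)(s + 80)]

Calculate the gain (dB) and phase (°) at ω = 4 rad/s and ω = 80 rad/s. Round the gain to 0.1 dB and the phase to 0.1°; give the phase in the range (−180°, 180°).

At s = jω = j4:
zero (s+5): 5 + j4 → |·| = √(5²+4²) = √41 ≈ 6.4031, ∠ = arctan(4/5) ≈ 38.66°
pole (s+4): 4 + j4 → |·| = √(4²+4²) = √32 ≈ 5.6569, ∠ = arctan(4/4) ≈ 45.00°
pole (s+80): 80 + j4 → |·| = √(80²+4²) = √6416 ≈ 80.1, ∠ = arctan(4/80) ≈ 2.86°
|L| = 10 · 6.4031 / 453.12 ≈ 0.14131
Gain = 20 log₁₀(0.14131) ≈ -17.00 dB
∠L = 38.66° − 47.86° = -9.20°

At s = jω = j80:
zero (s+5): 5 + j80 → |·| = √(5²+80²) = √6425 ≈ 80.156, ∠ = arctan(80/5) ≈ 86.42°
pole (s+4): 4 + j80 → |·| = √(4²+80²) = √6416 ≈ 80.1, ∠ = arctan(80/4) ≈ 87.14°
pole (s+80): 80 + j80 → |·| = √(80²+80²) = √12800 ≈ 113.14, ∠ = arctan(80/80) ≈ 45.00°
|L| = 10 · 80.156 / 9062.5 ≈ 0.088448
Gain = 20 log₁₀(0.088448) ≈ -21.07 dB
∠L = 86.42° − 132.14° = -45.72°

ω = 4: -17.0 dB, -9.2°; ω = 80: -21.1 dB, -45.7°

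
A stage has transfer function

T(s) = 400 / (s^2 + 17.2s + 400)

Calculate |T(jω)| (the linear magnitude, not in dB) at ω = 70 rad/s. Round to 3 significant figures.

0.0859

At s = jω = j70:
quadratic: (j70)² + 17.2·j70 + 400 = -4500 + j1204 → |·| ≈ 4658.3, ∠ ≈ 165.02°
|T| = 400 / 4658.3 ≈ 0.085868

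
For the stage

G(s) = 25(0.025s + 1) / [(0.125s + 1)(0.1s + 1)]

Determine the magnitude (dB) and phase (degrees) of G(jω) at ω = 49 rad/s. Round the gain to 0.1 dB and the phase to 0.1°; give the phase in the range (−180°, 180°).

2.1 dB, -108.4°

At ω = 49 rad/s:
zero (1 + j49·0.025) = 1 + j1.225 → |·| ≈ 1.5813, ∠ ≈ 50.77°
pole (1 + j49·0.125) = 1 + j6.125 → |·| ≈ 6.2061, ∠ ≈ 80.73°
pole (1 + j49·0.1) = 1 + j4.9 → |·| ≈ 5.001, ∠ ≈ 78.47°
|G| = 25 · 1.5813 / (6.2061 · 5.001) ≈ 1.2737
Gain = 20 log₁₀(1.2737) ≈ 2.10 dB
∠G = (50.77°) − (80.73° + 78.47°) = -108.43°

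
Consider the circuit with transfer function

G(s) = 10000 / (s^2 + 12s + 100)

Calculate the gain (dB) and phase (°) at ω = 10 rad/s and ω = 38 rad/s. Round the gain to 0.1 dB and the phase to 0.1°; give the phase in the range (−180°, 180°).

ω = 10: 38.4 dB, -90.0°; ω = 38: 17.0 dB, -161.3°

At s = jω = j10:
quadratic: (j10)² + 12·j10 + 100 = 0 + j120 → |·| ≈ 120, ∠ ≈ 90.00°
|G| = 10000 / 120 ≈ 83.333
Gain = 20 log₁₀(83.333) ≈ 38.42 dB
∠G = 0.00° − 90.00° = -90.00°

At s = jω = j38:
quadratic: (j38)² + 12·j38 + 100 = -1344 + j456 → |·| ≈ 1419.3, ∠ ≈ 161.26°
|G| = 10000 / 1419.3 ≈ 7.0457
Gain = 20 log₁₀(7.0457) ≈ 16.96 dB
∠G = 0.00° − 161.26° = -161.26°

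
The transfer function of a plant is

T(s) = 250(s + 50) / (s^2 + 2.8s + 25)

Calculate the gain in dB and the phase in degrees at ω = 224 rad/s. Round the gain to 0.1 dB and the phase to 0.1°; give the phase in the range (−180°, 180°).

1.2 dB, -101.9°

At s = jω = j224:
zero (s+50): 50 + j224 → |·| = √(50²+224²) = √52676 ≈ 229.51, ∠ = arctan(224/50) ≈ 77.42°
quadratic: (j224)² + 2.8·j224 + 25 = -50151 + j627.2 → |·| ≈ 50155, ∠ ≈ 179.28°
|T| = 250 · 229.51 / 50155 ≈ 1.144
Gain = 20 log₁₀(1.144) ≈ 1.17 dB
∠T = 77.42° − 179.28° = -101.86°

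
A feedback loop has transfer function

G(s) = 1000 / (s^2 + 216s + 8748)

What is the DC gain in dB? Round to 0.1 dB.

G(0) = 1000 / 8748 ≈ 0.11431
20 log₁₀(0.11431) ≈ -18.84 dB

-18.8 dB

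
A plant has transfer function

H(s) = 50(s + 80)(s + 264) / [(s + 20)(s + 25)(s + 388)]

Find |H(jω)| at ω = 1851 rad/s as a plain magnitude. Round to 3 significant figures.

At s = jω = j1851:
zero (s+80): 80 + j1851 → |·| = √(80²+1851²) = √3432601 ≈ 1852.7, ∠ = arctan(1851/80) ≈ 87.53°
zero (s+264): 264 + j1851 → |·| = √(264²+1851²) = √3495897 ≈ 1869.7, ∠ = arctan(1851/264) ≈ 81.88°
pole (s+20): 20 + j1851 → |·| = √(20²+1851²) = √3426601 ≈ 1851.1, ∠ = arctan(1851/20) ≈ 89.38°
pole (s+25): 25 + j1851 → |·| = √(25²+1851²) = √3426826 ≈ 1851.2, ∠ = arctan(1851/25) ≈ 89.23°
pole (s+388): 388 + j1851 → |·| = √(388²+1851²) = √3576745 ≈ 1891.2, ∠ = arctan(1851/388) ≈ 78.16°
|H| = 50 · 3.464e+06 / 6.4807e+09 ≈ 0.026726

0.0267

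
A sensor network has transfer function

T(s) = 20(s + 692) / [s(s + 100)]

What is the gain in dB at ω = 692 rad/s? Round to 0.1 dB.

-27.9 dB

At s = jω = j692:
zero (s+692): 692 + j692 → |·| = √(692²+692²) = √957728 ≈ 978.64, ∠ = arctan(692/692) ≈ 45.00°
pole (s+100): 100 + j692 → |·| = √(100²+692²) = √488864 ≈ 699.19, ∠ = arctan(692/100) ≈ 81.78°
pole at origin: |s| = 692, ∠ = 90.00° (in denominator)
|T| = 20 · 978.64 / 4.8384e+05 ≈ 0.040453
Gain = 20 log₁₀(0.040453) ≈ -27.86 dB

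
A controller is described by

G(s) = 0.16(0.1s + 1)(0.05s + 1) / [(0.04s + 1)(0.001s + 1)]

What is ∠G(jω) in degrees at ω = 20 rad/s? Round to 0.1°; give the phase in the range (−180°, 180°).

68.6°

At ω = 20 rad/s:
zero (1 + j20·0.1) = 1 + j2 → |·| ≈ 2.2361, ∠ ≈ 63.43°
zero (1 + j20·0.05) = 1 + j1 → |·| ≈ 1.4142, ∠ ≈ 45.00°
pole (1 + j20·0.04) = 1 + j0.8 → |·| ≈ 1.2806, ∠ ≈ 38.66°
pole (1 + j20·0.001) = 1 + j0.02 → |·| ≈ 1.0002, ∠ ≈ 1.15°
∠G = (63.43° + 45.00°) − (38.66° + 1.15°) = 68.62°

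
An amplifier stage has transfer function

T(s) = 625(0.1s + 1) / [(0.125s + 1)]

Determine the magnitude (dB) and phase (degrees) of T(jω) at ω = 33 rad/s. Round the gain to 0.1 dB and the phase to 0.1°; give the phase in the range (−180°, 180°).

At ω = 33 rad/s:
zero (1 + j33·0.1) = 1 + j3.3 → |·| ≈ 3.4482, ∠ ≈ 73.14°
pole (1 + j33·0.125) = 1 + j4.125 → |·| ≈ 4.2445, ∠ ≈ 76.37°
|T| = 625 · 3.4482 / (4.2445) ≈ 507.75
Gain = 20 log₁₀(507.75) ≈ 54.11 dB
∠T = (73.14°) − (76.37°) = -3.23°

54.1 dB, -3.2°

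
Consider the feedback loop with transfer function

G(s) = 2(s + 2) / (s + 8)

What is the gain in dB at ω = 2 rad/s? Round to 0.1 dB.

-3.3 dB

At s = jω = j2:
zero (s+2): 2 + j2 → |·| = √(2²+2²) = √8 ≈ 2.8284, ∠ = arctan(2/2) ≈ 45.00°
pole (s+8): 8 + j2 → |·| = √(8²+2²) = √68 ≈ 8.2462, ∠ = arctan(2/8) ≈ 14.04°
|G| = 2 · 2.8284 / 8.2462 ≈ 0.68599
Gain = 20 log₁₀(0.68599) ≈ -3.27 dB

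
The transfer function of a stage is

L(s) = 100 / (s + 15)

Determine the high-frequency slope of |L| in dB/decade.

Each pole contributes −20 dB/decade at high frequency; each zero contributes +20 dB/decade.
Net: 0 zero(s) − 1 pole(s) → -20 dB/decade.

-20 dB/decade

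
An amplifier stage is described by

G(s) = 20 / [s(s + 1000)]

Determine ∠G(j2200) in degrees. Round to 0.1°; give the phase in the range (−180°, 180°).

-155.6°

At s = jω = j2200:
pole (s+1000): 1000 + j2200 → |·| = √(1000²+2200²) = √5840000 ≈ 2416.6, ∠ = arctan(2200/1000) ≈ 65.56°
pole at origin: |s| = 2200, ∠ = 90.00° (in denominator)
∠G = 0.00° − 155.56° = -155.56°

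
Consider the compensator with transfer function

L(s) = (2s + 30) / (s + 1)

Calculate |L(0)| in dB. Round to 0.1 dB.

L(0) = 30 / 1 = 30
20 log₁₀(30) ≈ 29.54 dB

29.5 dB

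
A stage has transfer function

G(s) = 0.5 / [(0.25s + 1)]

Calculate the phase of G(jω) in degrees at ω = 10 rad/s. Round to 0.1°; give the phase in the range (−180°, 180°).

At ω = 10 rad/s:
pole (1 + j10·0.25) = 1 + j2.5 → |·| ≈ 2.6926, ∠ ≈ 68.20°
∠G = (0°) − (68.20°) = -68.20°

-68.2°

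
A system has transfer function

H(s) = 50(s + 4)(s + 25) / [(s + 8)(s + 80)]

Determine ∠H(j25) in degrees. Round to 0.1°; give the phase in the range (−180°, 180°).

At s = jω = j25:
zero (s+4): 4 + j25 → |·| = √(4²+25²) = √641 ≈ 25.318, ∠ = arctan(25/4) ≈ 80.91°
zero (s+25): 25 + j25 → |·| = √(25²+25²) = √1250 ≈ 35.355, ∠ = arctan(25/25) ≈ 45.00°
pole (s+8): 8 + j25 → |·| = √(8²+25²) = √689 ≈ 26.249, ∠ = arctan(25/8) ≈ 72.26°
pole (s+80): 80 + j25 → |·| = √(80²+25²) = √7025 ≈ 83.815, ∠ = arctan(25/80) ≈ 17.35°
∠H = 125.91° − 89.61° = 36.30°

36.3°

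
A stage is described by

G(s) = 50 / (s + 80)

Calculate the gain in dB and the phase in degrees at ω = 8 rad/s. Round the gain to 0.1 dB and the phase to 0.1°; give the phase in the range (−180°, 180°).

-4.1 dB, -5.7°

Substitute s = j8:
Numerator: 50 = 50 + j0
Denominator: (j8) + 80 = 80 + j8
|N| = √(50² + 0²) ≈ 50, ∠N ≈ 0.00°
|D| = √(80² + 8²) ≈ 80.399, ∠D ≈ 5.71°
|G| = 50 / 80.399 ≈ 0.6219
Gain = 20 log₁₀(0.6219) ≈ -4.13 dB
∠G = 0.00° − 5.71° = -5.71°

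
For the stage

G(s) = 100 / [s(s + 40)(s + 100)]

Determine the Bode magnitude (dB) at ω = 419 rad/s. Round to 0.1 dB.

At s = jω = j419:
pole (s+40): 40 + j419 → |·| = √(40²+419²) = √177161 ≈ 420.9, ∠ = arctan(419/40) ≈ 84.55°
pole (s+100): 100 + j419 → |·| = √(100²+419²) = √185561 ≈ 430.77, ∠ = arctan(419/100) ≈ 76.58°
pole at origin: |s| = 419, ∠ = 90.00° (in denominator)
|G| = 100 / 7.5969e+07 ≈ 1.3163e-06
Gain = 20 log₁₀(1.3163e-06) ≈ -117.61 dB

-117.6 dB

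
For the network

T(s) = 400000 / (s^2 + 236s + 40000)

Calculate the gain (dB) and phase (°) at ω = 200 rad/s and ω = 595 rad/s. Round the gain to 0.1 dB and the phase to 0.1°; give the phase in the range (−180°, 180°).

ω = 200: 18.6 dB, -90.0°; ω = 595: 1.3 dB, -155.9°

At s = jω = j200:
quadratic: (j200)² + 236·j200 + 40000 = 0 + j47200 → |·| ≈ 47200, ∠ ≈ 90.00°
|T| = 400000 / 47200 ≈ 8.4746
Gain = 20 log₁₀(8.4746) ≈ 18.56 dB
∠T = 0.00° − 90.00° = -90.00°

At s = jω = j595:
quadratic: (j595)² + 236·j595 + 40000 = -314025 + j140420 → |·| ≈ 3.4399e+05, ∠ ≈ 155.91°
|T| = 400000 / 3.4399e+05 ≈ 1.1628
Gain = 20 log₁₀(1.1628) ≈ 1.31 dB
∠T = 0.00° − 155.91° = -155.91°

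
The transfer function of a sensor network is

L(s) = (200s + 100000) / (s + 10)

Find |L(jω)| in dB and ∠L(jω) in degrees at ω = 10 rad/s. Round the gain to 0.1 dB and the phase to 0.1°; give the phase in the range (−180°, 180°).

Substitute s = j10:
Numerator: 200(j10) + 100000 = 100000 + j2000
Denominator: (j10) + 10 = 10 + j10
|N| = √(100000² + 2000²) ≈ 1.0002e+05, ∠N ≈ 1.15°
|D| = √(10² + 10²) ≈ 14.142, ∠D ≈ 45.00°
|L| = 1.0002e+05 / 14.142 ≈ 7072.5
Gain = 20 log₁₀(7072.5) ≈ 76.99 dB
∠L = 1.15° − 45.00° = -43.85°

77.0 dB, -43.9°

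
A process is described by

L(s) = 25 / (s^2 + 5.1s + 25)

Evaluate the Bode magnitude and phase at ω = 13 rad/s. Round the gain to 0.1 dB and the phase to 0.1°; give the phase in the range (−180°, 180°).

-16.0 dB, -155.3°

At s = jω = j13:
quadratic: (j13)² + 5.1·j13 + 25 = -144 + j66.3 → |·| ≈ 158.53, ∠ ≈ 155.28°
|L| = 25 / 158.53 ≈ 0.1577
Gain = 20 log₁₀(0.1577) ≈ -16.04 dB
∠L = 0.00° − 155.28° = -155.28°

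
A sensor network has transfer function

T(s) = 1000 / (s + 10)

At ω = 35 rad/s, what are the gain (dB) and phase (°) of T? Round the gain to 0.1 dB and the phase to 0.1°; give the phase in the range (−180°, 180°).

28.8 dB, -74.1°

At s = jω = j35:
pole (s+10): 10 + j35 → |·| = √(10²+35²) = √1325 ≈ 36.401, ∠ = arctan(35/10) ≈ 74.05°
|T| = 1000 / 36.401 ≈ 27.472
Gain = 20 log₁₀(27.472) ≈ 28.78 dB
∠T = 0.00° − 74.05° = -74.05°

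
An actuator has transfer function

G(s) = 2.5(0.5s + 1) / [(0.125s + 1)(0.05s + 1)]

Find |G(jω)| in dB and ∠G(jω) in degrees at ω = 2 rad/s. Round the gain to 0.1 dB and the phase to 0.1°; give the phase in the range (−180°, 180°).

10.7 dB, 25.3°

At ω = 2 rad/s:
zero (1 + j2·0.5) = 1 + j1 → |·| ≈ 1.4142, ∠ ≈ 45.00°
pole (1 + j2·0.125) = 1 + j0.25 → |·| ≈ 1.0308, ∠ ≈ 14.04°
pole (1 + j2·0.05) = 1 + j0.1 → |·| ≈ 1.005, ∠ ≈ 5.71°
|G| = 2.5 · 1.4142 / (1.0308 · 1.005) ≈ 3.4128
Gain = 20 log₁₀(3.4128) ≈ 10.66 dB
∠G = (45.00°) − (14.04° + 5.71°) = 25.25°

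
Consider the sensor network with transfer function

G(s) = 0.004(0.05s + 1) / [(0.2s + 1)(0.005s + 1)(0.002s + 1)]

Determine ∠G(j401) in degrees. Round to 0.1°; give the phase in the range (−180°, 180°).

At ω = 401 rad/s:
zero (1 + j401·0.05) = 1 + j20.05 → |·| ≈ 20.075, ∠ ≈ 87.14°
pole (1 + j401·0.2) = 1 + j80.2 → |·| ≈ 80.206, ∠ ≈ 89.29°
pole (1 + j401·0.005) = 1 + j2.005 → |·| ≈ 2.2405, ∠ ≈ 63.49°
pole (1 + j401·0.002) = 1 + j0.802 → |·| ≈ 1.2819, ∠ ≈ 38.73°
∠G = (87.14°) − (89.29° + 63.49° + 38.73°) = -104.37°

-104.4°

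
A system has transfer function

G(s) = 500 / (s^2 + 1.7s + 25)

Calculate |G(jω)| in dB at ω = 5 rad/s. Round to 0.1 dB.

At s = jω = j5:
quadratic: (j5)² + 1.7·j5 + 25 = 0 + j8.5 → |·| ≈ 8.5, ∠ ≈ 90.00°
|G| = 500 / 8.5 ≈ 58.824
Gain = 20 log₁₀(58.824) ≈ 35.39 dB

35.4 dB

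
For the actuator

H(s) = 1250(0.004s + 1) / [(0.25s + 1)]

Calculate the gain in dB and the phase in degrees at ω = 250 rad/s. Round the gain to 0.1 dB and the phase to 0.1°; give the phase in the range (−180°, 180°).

At ω = 250 rad/s:
zero (1 + j250·0.004) = 1 + j1 → |·| ≈ 1.4142, ∠ ≈ 45.00°
pole (1 + j250·0.25) = 1 + j62.5 → |·| ≈ 62.508, ∠ ≈ 89.08°
|H| = 1250 · 1.4142 / (62.508) ≈ 28.28
Gain = 20 log₁₀(28.28) ≈ 29.03 dB
∠H = (45.00°) − (89.08°) = -44.08°

29.0 dB, -44.1°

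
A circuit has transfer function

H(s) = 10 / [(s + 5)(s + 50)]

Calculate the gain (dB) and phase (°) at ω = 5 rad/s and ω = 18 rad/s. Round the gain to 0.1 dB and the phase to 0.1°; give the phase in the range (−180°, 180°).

At s = jω = j5:
pole (s+5): 5 + j5 → |·| = √(5²+5²) = √50 ≈ 7.0711, ∠ = arctan(5/5) ≈ 45.00°
pole (s+50): 50 + j5 → |·| = √(50²+5²) = √2525 ≈ 50.249, ∠ = arctan(5/50) ≈ 5.71°
|H| = 10 / 355.32 ≈ 0.028144
Gain = 20 log₁₀(0.028144) ≈ -31.01 dB
∠H = 0.00° − 50.71° = -50.71°

At s = jω = j18:
pole (s+5): 5 + j18 → |·| = √(5²+18²) = √349 ≈ 18.682, ∠ = arctan(18/5) ≈ 74.48°
pole (s+50): 50 + j18 → |·| = √(50²+18²) = √2824 ≈ 53.141, ∠ = arctan(18/50) ≈ 19.80°
|H| = 10 / 992.78 ≈ 0.010073
Gain = 20 log₁₀(0.010073) ≈ -39.94 dB
∠H = 0.00° − 94.28° = -94.28°

ω = 5: -31.0 dB, -50.7°; ω = 18: -39.9 dB, -94.3°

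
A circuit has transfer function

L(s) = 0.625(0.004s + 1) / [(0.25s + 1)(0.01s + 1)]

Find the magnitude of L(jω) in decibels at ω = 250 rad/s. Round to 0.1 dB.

At ω = 250 rad/s:
zero (1 + j250·0.004) = 1 + j1 → |·| ≈ 1.4142, ∠ ≈ 45.00°
pole (1 + j250·0.25) = 1 + j62.5 → |·| ≈ 62.508, ∠ ≈ 89.08°
pole (1 + j250·0.01) = 1 + j2.5 → |·| ≈ 2.6926, ∠ ≈ 68.20°
|L| = 0.625 · 1.4142 / (62.508 · 2.6926) ≈ 0.0052515
Gain = 20 log₁₀(0.0052515) ≈ -45.59 dB

-45.6 dB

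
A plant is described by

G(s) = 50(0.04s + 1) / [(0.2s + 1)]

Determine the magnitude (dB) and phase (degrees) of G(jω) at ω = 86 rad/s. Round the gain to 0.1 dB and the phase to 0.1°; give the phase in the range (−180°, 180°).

20.3 dB, -12.9°

At ω = 86 rad/s:
zero (1 + j86·0.04) = 1 + j3.44 → |·| ≈ 3.5824, ∠ ≈ 73.79°
pole (1 + j86·0.2) = 1 + j17.2 → |·| ≈ 17.229, ∠ ≈ 86.67°
|G| = 50 · 3.5824 / (17.229) ≈ 10.396
Gain = 20 log₁₀(10.396) ≈ 20.34 dB
∠G = (73.79°) − (86.67°) = -12.88°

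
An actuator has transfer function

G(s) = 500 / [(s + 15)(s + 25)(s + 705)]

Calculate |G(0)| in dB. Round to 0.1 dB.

G(0) = 500 / (15·25·705) ≈ 0.0018913
20 log₁₀(0.0018913) ≈ -54.46 dB

-54.5 dB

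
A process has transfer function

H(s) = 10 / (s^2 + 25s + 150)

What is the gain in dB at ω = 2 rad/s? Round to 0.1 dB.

-23.8 dB

Substitute s = j2:
Numerator: 10 = 10 + j0
Denominator: (j2)^2 + 25(j2) + 150 = 146 + j50
|N| = √(10² + 0²) ≈ 10, ∠N ≈ 0.00°
|D| = √(146² + 50²) ≈ 154.32, ∠D ≈ 18.90°
|H| = 10 / 154.32 ≈ 0.0648
Gain = 20 log₁₀(0.0648) ≈ -23.77 dB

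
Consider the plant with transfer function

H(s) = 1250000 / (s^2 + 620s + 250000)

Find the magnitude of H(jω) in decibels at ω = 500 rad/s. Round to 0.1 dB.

12.1 dB

At s = jω = j500:
quadratic: (j500)² + 620·j500 + 250000 = 0 + j310000 → |·| ≈ 3.1e+05, ∠ ≈ 90.00°
|H| = 1250000 / 3.1e+05 ≈ 4.0323
Gain = 20 log₁₀(4.0323) ≈ 12.11 dB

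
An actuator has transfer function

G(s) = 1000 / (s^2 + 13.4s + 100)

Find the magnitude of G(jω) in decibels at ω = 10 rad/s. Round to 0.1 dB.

17.5 dB

At s = jω = j10:
quadratic: (j10)² + 13.4·j10 + 100 = 0 + j134 → |·| ≈ 134, ∠ ≈ 90.00°
|G| = 1000 / 134 ≈ 7.4627
Gain = 20 log₁₀(7.4627) ≈ 17.46 dB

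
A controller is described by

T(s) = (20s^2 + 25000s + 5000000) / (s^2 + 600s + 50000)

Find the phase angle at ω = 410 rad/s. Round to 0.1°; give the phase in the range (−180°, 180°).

-34.7°

Substitute s = j410:
Numerator: 20(j410)^2 + 25000(j410) + 5000000 = 1638000 + j10250000
Denominator: (j410)^2 + 600(j410) + 50000 = -118100 + j246000
|N| = √(1638000² + 10250000²) ≈ 1.038e+07, ∠N ≈ 80.92°
|D| = √(118100² + 246000²) ≈ 2.7288e+05, ∠D ≈ 115.64°
∠T = 80.92° − 115.64° = -34.72°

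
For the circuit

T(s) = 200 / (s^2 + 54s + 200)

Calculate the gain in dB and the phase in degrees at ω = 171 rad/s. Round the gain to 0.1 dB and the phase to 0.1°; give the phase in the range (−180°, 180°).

Substitute s = j171:
Numerator: 200 = 200 + j0
Denominator: (j171)^2 + 54(j171) + 200 = -29041 + j9234
|N| = √(200² + 0²) ≈ 200, ∠N ≈ 0.00°
|D| = √(29041² + 9234²) ≈ 30474, ∠D ≈ 162.36°
|T| = 200 / 30474 ≈ 0.006563
Gain = 20 log₁₀(0.006563) ≈ -43.66 dB
∠T = 0.00° − 162.36° = -162.36°

-43.7 dB, -162.4°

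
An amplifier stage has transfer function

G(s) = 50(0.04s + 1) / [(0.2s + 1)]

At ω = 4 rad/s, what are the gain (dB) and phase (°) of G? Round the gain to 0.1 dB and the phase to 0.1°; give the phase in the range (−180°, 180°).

At ω = 4 rad/s:
zero (1 + j4·0.04) = 1 + j0.16 → |·| ≈ 1.0127, ∠ ≈ 9.09°
pole (1 + j4·0.2) = 1 + j0.8 → |·| ≈ 1.2806, ∠ ≈ 38.66°
|G| = 50 · 1.0127 / (1.2806) ≈ 39.54
Gain = 20 log₁₀(39.54) ≈ 31.94 dB
∠G = (9.09°) − (38.66°) = -29.57°

31.9 dB, -29.6°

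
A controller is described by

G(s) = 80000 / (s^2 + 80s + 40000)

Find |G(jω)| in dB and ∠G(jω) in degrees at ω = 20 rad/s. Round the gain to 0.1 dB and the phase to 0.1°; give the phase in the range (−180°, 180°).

At s = jω = j20:
quadratic: (j20)² + 80·j20 + 40000 = 39600 + j1600 → |·| ≈ 39632, ∠ ≈ 2.31°
|G| = 80000 / 39632 ≈ 2.0186
Gain = 20 log₁₀(2.0186) ≈ 6.10 dB
∠G = 0.00° − 2.31° = -2.31°

6.1 dB, -2.3°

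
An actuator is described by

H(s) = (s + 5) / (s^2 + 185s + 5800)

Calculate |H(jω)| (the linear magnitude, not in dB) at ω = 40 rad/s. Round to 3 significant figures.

0.00474

Substitute s = j40:
Numerator: (j40) + 5 = 5 + j40
Denominator: (j40)^2 + 185(j40) + 5800 = 4200 + j7400
|N| = √(5² + 40²) ≈ 40.311, ∠N ≈ 82.87°
|D| = √(4200² + 7400²) ≈ 8508.8, ∠D ≈ 60.42°
|H| = 40.311 / 8508.8 ≈ 0.0047376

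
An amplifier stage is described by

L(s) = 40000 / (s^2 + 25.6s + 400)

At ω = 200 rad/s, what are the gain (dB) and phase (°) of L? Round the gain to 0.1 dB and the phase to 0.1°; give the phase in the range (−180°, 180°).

At s = jω = j200:
quadratic: (j200)² + 25.6·j200 + 400 = -39600 + j5120 → |·| ≈ 39930, ∠ ≈ 172.63°
|L| = 40000 / 39930 ≈ 1.0018
Gain = 20 log₁₀(1.0018) ≈ 0.02 dB
∠L = 0.00° − 172.63° = -172.63°

0.0 dB, -172.6°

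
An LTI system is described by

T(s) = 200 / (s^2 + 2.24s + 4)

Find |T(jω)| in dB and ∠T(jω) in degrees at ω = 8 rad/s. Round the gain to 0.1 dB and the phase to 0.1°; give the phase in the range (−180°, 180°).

10.1 dB, -163.4°

At s = jω = j8:
quadratic: (j8)² + 2.24·j8 + 4 = -60 + j17.92 → |·| ≈ 62.619, ∠ ≈ 163.37°
|T| = 200 / 62.619 ≈ 3.1939
Gain = 20 log₁₀(3.1939) ≈ 10.09 dB
∠T = 0.00° − 163.37° = -163.37°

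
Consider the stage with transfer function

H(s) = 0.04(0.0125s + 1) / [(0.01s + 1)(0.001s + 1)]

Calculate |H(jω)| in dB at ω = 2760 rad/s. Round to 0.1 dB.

At ω = 2760 rad/s:
zero (1 + j2760·0.0125) = 1 + j34.5 → |·| ≈ 34.514, ∠ ≈ 88.34°
pole (1 + j2760·0.01) = 1 + j27.6 → |·| ≈ 27.618, ∠ ≈ 87.92°
pole (1 + j2760·0.001) = 1 + j2.76 → |·| ≈ 2.9356, ∠ ≈ 70.08°
|H| = 0.04 · 34.514 / (27.618 · 2.9356) ≈ 0.017028
Gain = 20 log₁₀(0.017028) ≈ -35.38 dB

-35.4 dB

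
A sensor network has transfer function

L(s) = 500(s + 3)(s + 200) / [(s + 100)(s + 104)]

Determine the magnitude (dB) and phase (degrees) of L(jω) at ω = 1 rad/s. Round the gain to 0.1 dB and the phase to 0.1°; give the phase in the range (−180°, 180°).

At s = jω = j1:
zero (s+3): 3 + j1 → |·| = √(3²+1²) = √10 ≈ 3.1623, ∠ = arctan(1/3) ≈ 18.43°
zero (s+200): 200 + j1 → |·| = √(200²+1²) = √40001 ≈ 200, ∠ = arctan(1/200) ≈ 0.29°
pole (s+100): 100 + j1 → |·| = √(100²+1²) = √10001 ≈ 100, ∠ = arctan(1/100) ≈ 0.57°
pole (s+104): 104 + j1 → |·| = √(104²+1²) = √10817 ≈ 104, ∠ = arctan(1/104) ≈ 0.55°
|L| = 500 · 632.46 / 10400 ≈ 30.407
Gain = 20 log₁₀(30.407) ≈ 29.66 dB
∠L = 18.72° − 1.12° = 17.60°

29.7 dB, 17.6°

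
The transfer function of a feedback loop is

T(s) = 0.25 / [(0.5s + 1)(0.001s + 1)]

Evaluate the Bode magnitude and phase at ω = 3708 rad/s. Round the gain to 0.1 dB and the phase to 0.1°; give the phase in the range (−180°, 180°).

-89.1 dB, -164.9°

At ω = 3708 rad/s:
pole (1 + j3708·0.5) = 1 + j1854 → |·| ≈ 1854, ∠ ≈ 89.97°
pole (1 + j3708·0.001) = 1 + j3.708 → |·| ≈ 3.8405, ∠ ≈ 74.91°
|T| = 0.25 · 1 / (1854 · 3.8405) ≈ 3.5111e-05
Gain = 20 log₁₀(3.5111e-05) ≈ -89.09 dB
∠T = (0°) − (89.97° + 74.91°) = -164.88°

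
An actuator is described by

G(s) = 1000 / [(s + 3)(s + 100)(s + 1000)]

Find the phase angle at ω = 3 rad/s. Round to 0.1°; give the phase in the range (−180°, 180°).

At s = jω = j3:
pole (s+3): 3 + j3 → |·| = √(3²+3²) = √18 ≈ 4.2426, ∠ = arctan(3/3) ≈ 45.00°
pole (s+100): 100 + j3 → |·| = √(100²+3²) = √10009 ≈ 100.04, ∠ = arctan(3/100) ≈ 1.72°
pole (s+1000): 1000 + j3 → |·| = √(1000²+3²) = √1000009 ≈ 1000, ∠ = arctan(3/1000) ≈ 0.17°
∠G = 0.00° − 46.89° = -46.89°

-46.9°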